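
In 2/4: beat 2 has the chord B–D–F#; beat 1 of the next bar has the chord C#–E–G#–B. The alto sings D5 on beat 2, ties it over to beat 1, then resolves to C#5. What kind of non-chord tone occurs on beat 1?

The harmony at that moment is C# minor seventh chord (C#, E, G#, B); D5 is not a chord tone.
It is held over (the same pitch as the preceding D5) and left by step down to C#5.
Held over from the previous chord and resolving down by step — a suspension.

Suspension.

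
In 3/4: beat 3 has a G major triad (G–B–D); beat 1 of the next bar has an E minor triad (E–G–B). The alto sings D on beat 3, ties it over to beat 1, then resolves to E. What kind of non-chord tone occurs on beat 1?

The harmony at that moment is E minor triad (E, G, B); D is not a chord tone.
It is held over (the same pitch as the preceding D) and left by step up to E.
Held over from the previous chord and resolving up by step — a retardation.

Retardation.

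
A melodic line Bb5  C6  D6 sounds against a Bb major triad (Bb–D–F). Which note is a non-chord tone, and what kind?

C6 is a passing tone.

The harmony at that moment is Bb major triad (Bb, D, F); C6 is not a chord tone.
It is approached by step up from Bb5 and left by step up to D6.
Step in, step out in the same direction — a passing tone.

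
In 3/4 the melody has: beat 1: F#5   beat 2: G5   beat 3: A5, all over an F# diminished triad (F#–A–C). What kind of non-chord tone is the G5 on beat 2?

Passing tone.

The harmony at that moment is F# diminished triad (F#, A, C); G5 is not a chord tone.
It is approached by step up from F#5 and left by step up to A5.
Step in, step out in the same direction — a passing tone.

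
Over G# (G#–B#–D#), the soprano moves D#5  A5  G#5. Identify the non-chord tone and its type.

A5 is an appoggiatura.

The harmony at that moment is G# major triad (G#, B#, D#); A5 is not a chord tone.
It is approached by leap up from D#5 and left by step down to G#5.
Leap in, step out — an appoggiatura.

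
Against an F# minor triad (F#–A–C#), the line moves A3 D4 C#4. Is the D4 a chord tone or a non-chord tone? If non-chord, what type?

The harmony at that moment is F# minor triad (F#, A, C#); D4 is not a chord tone.
It is approached by leap up from A3 and left by step down to C#4.
Leap in, step out — an appoggiatura.

Non-chord tone — an appoggiatura.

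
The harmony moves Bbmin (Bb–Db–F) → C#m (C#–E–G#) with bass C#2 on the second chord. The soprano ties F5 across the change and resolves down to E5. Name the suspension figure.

At the second chord the bass is C#2. The suspended F5 lies a fourth above the bass; after resolving down by step to E5, the interval above the bass becomes a third.
Suspension figures are named by those two intervals: 4–3.

4–3 suspension.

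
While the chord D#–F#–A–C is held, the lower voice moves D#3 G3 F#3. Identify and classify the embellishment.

G3 is an appoggiatura.

The harmony at that moment is D# diminished seventh chord (D#, F#, A, C); G3 is not a chord tone.
It is approached by leap up from D#3 and left by step down to F#3.
Leap in, step out — an appoggiatura.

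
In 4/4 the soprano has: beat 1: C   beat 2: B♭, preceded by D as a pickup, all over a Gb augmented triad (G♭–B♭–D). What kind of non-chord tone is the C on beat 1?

The harmony at that moment is G♭ augmented triad (G♭, B♭, D); C is not a chord tone.
It is approached by step down from D and left by step down to B♭.
Step in, step out in the same direction — a passing tone.

Passing tone.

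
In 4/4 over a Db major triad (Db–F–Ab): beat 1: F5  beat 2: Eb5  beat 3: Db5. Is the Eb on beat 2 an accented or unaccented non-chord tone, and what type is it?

The harmony at that moment is Db major triad (Db, F, Ab); Eb5 is not a chord tone.
It is approached by step down from F5 and left by step down to Db5.
Step in, step out in the same direction — a passing tone.
It falls on a weak beat, so it is unaccented.

Unaccented passing tone.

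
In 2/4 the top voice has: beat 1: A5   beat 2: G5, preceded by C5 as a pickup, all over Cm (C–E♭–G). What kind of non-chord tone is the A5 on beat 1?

The harmony at that moment is C minor triad (C, E♭, G); A5 is not a chord tone.
It is approached by leap up from C5 and left by step down to G5.
Leap in, step out, metrically accented — an appoggiatura.

Appoggiatura.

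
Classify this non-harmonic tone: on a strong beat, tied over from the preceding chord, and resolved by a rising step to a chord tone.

Approach: by preparation — the pitch is first a chord tone, then held (tied or repeated) while the harmony changes under it. Departure: up by step. Metric position: strong.
A prepared dissonance that resolves upward by step — a retardation. (The same figure resolving downward would be a suspension.)

Retardation.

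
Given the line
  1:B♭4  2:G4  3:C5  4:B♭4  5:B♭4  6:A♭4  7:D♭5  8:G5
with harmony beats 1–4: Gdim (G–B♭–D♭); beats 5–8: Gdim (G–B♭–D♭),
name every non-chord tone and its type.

The harmony at that moment is G diminished triad (G, B♭, D♭); C5 is not a chord tone.
It is approached by leap up from G4 and left by step down to B♭4.
Leap in, step out — an appoggiatura.
The harmony at that moment is G diminished triad (G, B♭, D♭); A♭4 is not a chord tone.
It is approached by step down from B♭4 and left by leap up to D♭5.
Step in, leap out — an escape tone.

C5 (beat 3) — appoggiatura; A♭4 (beat 6) — escape tone.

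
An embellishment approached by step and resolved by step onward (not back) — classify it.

Approach: by step. Departure: by step, continuing in the same direction.
Stepwise on both sides with no change of direction means the note fills in the space between two different chord tones — a passing tone. (Had it turned back to its starting note it would be a neighbor tone instead.)

Passing tone.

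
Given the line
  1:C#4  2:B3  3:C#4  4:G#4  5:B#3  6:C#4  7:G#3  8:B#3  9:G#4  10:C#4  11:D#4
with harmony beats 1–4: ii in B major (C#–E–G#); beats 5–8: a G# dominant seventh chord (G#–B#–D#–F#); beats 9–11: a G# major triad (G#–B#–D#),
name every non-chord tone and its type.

The harmony at that moment is C# minor triad (C#, E, G#); B3 is not a chord tone.
It is approached by step down from C#4 and left by step up to C#4.
Step away and step back to the same note — a neighbor tone (lower neighbor).
The harmony at that moment is G# dominant seventh chord (G#, B#, D#, F#); C#4 is not a chord tone.
It is approached by step up from B#3 and left by leap down to G#3.
Step in, leap out — an escape tone.
The harmony at that moment is G# major triad (G#, B#, D#); C#4 is not a chord tone.
It is approached by leap down from G#4 and left by step up to D#4.
Leap in, step out — an appoggiatura.

B3 (beat 2) — neighbor tone; C#4 (beat 6) — escape tone; C#4 (beat 10) — appoggiatura.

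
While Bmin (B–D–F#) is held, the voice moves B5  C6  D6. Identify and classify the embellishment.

The harmony at that moment is B minor triad (B, D, F#); C6 is not a chord tone.
It is approached by step up from B5 and left by step up to D6.
Step in, step out in the same direction — a passing tone.

C6 is a passing tone.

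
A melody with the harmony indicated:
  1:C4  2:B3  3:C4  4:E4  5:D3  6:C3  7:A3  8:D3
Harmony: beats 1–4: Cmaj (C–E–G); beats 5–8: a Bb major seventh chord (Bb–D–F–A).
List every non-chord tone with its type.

B3 (beat 2) — neighbor tone; C3 (beat 6) — escape tone.

The harmony at that moment is C major triad (C, E, G); B3 is not a chord tone.
It is approached by step down from C4 and left by step up to C4.
Step away and step back to the same note — a neighbor tone (lower neighbor).
The harmony at that moment is Bb major seventh chord (Bb, D, F, A); C3 is not a chord tone.
It is approached by step down from D3 and left by leap up to A3.
Step in, leap out — an escape tone.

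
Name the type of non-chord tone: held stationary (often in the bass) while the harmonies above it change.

Pedal tone.

Approach: none. Departure: none — a single pitch is sustained while the chords change around it, passing through harmonies that do not contain it.
No melodic motion at all; the dissonance is created entirely by the moving harmonies against the stationary note — a pedal tone (pedal point).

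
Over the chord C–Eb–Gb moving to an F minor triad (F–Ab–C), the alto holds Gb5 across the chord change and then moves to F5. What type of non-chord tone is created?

The harmony at that moment is F minor triad (F, Ab, C); Gb5 is not a chord tone.
It is held over (the same pitch as the preceding Gb5) and left by step down to F5.
Held over from the previous chord and resolving down by step — a suspension.

Gb5 is a suspension.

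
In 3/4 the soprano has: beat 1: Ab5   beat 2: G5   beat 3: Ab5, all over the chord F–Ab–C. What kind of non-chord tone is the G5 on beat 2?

Lower neighbor tone.

The harmony at that moment is F minor triad (F, Ab, C); G5 is not a chord tone.
It is approached by step down from Ab5 and left by step up to Ab5.
Step away and step back to the same note — a neighbor tone (lower neighbor).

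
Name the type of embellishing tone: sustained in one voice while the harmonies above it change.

Pedal tone.

Approach: none. Departure: none — a single pitch is sustained while the chords change around it, passing through harmonies that do not contain it.
No melodic motion at all; the dissonance is created entirely by the moving harmonies against the stationary note — a pedal tone (pedal point).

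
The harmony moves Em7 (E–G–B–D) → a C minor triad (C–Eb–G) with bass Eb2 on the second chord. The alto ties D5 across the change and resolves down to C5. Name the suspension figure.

At the second chord the bass is Eb2. The suspended D5 lies a seventh above the bass; after resolving down by step to C5, the interval above the bass becomes a sixth.
Suspension figures are named by those two intervals: 7–6.

7–6 suspension.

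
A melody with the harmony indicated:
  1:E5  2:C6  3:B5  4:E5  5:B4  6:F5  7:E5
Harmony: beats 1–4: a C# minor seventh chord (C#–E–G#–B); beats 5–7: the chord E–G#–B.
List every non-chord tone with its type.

The harmony at that moment is C# minor seventh chord (C#, E, G#, B); C6 is not a chord tone.
It is approached by leap up from E5 and left by step down to B5.
Leap in, step out — an appoggiatura.
The harmony at that moment is E major triad (E, G#, B); F5 is not a chord tone.
It is approached by leap up from B4 and left by step down to E5.
Leap in, step out — an appoggiatura.

C6 (beat 2) — appoggiatura; F5 (beat 6) — appoggiatura.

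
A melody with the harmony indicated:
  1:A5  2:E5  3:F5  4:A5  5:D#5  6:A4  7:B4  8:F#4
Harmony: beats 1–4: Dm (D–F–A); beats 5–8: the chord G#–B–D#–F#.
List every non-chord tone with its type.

E5 (beat 2) — appoggiatura; A4 (beat 6) — appoggiatura.

The harmony at that moment is D minor triad (D, F, A); E5 is not a chord tone.
It is approached by leap down from A5 and left by step up to F5.
Leap in, step out — an appoggiatura.
The harmony at that moment is G# minor seventh chord (G#, B, D#, F#); A4 is not a chord tone.
It is approached by leap down from D#5 and left by step up to B4.
Leap in, step out — an appoggiatura.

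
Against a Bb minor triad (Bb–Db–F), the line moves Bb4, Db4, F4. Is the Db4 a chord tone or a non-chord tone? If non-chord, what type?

Bb minor triad contains Bb, Db, F; Db is the third, so it is a chord tone.

Chord tone (the third of Bb minor triad).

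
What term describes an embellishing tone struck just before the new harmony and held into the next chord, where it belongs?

Anticipation.

Approach: ahead of the chord change (typically by step), so it is dissonant against the current harmony. Departure: none — the same pitch is restated or held and is a chord tone of the new harmony.
Dissonant first, consonant once the harmony catches up: the note simply arrives early — an anticipation. (The reverse timing, consonant first and dissonant after the change, would be a suspension or retardation.)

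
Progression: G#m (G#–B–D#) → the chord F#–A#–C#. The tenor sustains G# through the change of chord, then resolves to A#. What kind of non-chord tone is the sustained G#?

The harmony at that moment is F# major triad (F#, A#, C#); G# is not a chord tone.
It is held over (the same pitch as the preceding G#) and left by step up to A#.
Held over from the previous chord and resolving up by step — a retardation.

G# is a retardation.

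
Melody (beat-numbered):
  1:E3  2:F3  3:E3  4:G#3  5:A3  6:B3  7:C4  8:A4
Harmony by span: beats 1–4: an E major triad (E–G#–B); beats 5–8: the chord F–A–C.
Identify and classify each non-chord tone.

F3 (beat 2) — neighbor tone; B3 (beat 6) — passing tone.

The harmony at that moment is E major triad (E, G#, B); F3 is not a chord tone.
It is approached by step up from E3 and left by step down to E3.
Step away and step back to the same note — a neighbor tone (upper neighbor).
The harmony at that moment is F major triad (F, A, C); B3 is not a chord tone.
It is approached by step up from A3 and left by step up to C4.
Step in, step out in the same direction — a passing tone.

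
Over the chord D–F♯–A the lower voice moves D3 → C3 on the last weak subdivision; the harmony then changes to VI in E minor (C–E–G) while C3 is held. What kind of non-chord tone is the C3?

The harmony at that moment is D major triad (D, F♯, A); C3 is not a chord tone.
It is approached by step down from D3 and then sustained as the same pitch into the next harmony.
Arriving early and becoming a chord tone when the harmony changes — an anticipation.

C3 is an anticipation.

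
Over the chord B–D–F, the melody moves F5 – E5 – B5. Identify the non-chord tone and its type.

E5 is an escape tone.

The harmony at that moment is B diminished triad (B, D, F); E5 is not a chord tone.
It is approached by step down from F5 and left by leap up to B5.
Step in, leap out — an escape tone.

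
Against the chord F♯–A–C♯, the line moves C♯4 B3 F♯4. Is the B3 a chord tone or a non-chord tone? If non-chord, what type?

The harmony at that moment is F♯ minor triad (F♯, A, C♯); B3 is not a chord tone.
It is approached by step down from C♯4 and left by leap up to F♯4.
Step in, leap out — an escape tone.

Non-chord tone — an escape tone.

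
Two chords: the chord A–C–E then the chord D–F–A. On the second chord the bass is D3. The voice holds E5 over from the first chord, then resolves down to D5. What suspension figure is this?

9–8 suspension.

At the second chord the bass is D3. The suspended E5 lies a ninth above the bass; after resolving down by step to D5, the interval above the bass becomes an octave.
Suspension figures are named by those two intervals: 9–8.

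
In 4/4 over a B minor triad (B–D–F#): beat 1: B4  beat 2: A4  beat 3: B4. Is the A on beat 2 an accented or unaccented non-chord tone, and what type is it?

The harmony at that moment is B minor triad (B, D, F#); A4 is not a chord tone.
It is approached by step down from B4 and left by step up to B4.
Step away and step back to the same note — a neighbor tone (lower neighbor).
It falls on a weak beat, so it is unaccented.

Unaccented neighbor tone.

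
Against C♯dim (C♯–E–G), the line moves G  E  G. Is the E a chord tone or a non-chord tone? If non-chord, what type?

Chord tone (the third of C# diminished triad).

C# diminished triad contains C♯, E, G; E is the third, so it is a chord tone.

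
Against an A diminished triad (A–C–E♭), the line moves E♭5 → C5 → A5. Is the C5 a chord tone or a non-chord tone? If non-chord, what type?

A diminished triad contains A, C, E♭; C is the third, so it is a chord tone.

Chord tone (the third of A diminished triad).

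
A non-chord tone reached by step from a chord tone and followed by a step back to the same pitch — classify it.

Approach: by step. Departure: by step in the opposite direction, back to the starting pitch.
Stepwise on both sides but reversing to return to the same chord tone — a neighbor tone. (Had it continued onward in the same direction it would be a passing tone instead.)

Neighbor tone.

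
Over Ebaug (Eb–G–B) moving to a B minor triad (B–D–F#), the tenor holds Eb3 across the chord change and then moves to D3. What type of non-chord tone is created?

The harmony at that moment is B minor triad (B, D, F#); Eb3 is not a chord tone.
It is held over (the same pitch as the preceding Eb3) and left by step down to D3.
Held over from the previous chord and resolving down by step — a suspension.

Eb3 is a suspension.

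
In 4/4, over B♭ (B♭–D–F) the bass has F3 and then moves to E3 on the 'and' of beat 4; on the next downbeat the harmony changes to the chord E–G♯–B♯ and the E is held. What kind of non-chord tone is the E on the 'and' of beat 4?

The harmony at that moment is B♭ major triad (B♭, D, F); E3 is not a chord tone.
It is approached by step down from F3 and then sustained as the same pitch into the next harmony.
Arriving early and becoming a chord tone when the harmony changes — an anticipation.

Anticipation.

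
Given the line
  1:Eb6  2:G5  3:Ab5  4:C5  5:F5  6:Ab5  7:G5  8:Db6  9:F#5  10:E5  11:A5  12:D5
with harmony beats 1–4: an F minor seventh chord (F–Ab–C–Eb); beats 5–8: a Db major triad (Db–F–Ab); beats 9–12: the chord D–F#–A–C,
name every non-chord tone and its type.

G5 (beat 2) — appoggiatura; G5 (beat 7) — escape tone; E5 (beat 10) — escape tone.

The harmony at that moment is F minor seventh chord (F, Ab, C, Eb); G5 is not a chord tone.
It is approached by leap down from Eb6 and left by step up to Ab5.
Leap in, step out — an appoggiatura.
The harmony at that moment is Db major triad (Db, F, Ab); G5 is not a chord tone.
It is approached by step down from Ab5 and left by leap up to Db6.
Step in, leap out — an escape tone.
The harmony at that moment is D dominant seventh chord (D, F#, A, C); E5 is not a chord tone.
It is approached by step down from F#5 and left by leap up to A5.
Step in, leap out — an escape tone.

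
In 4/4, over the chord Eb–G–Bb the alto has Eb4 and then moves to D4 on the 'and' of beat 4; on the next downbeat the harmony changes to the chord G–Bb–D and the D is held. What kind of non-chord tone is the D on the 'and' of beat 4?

Anticipation.

The harmony at that moment is Eb major triad (Eb, G, Bb); D4 is not a chord tone.
It is approached by step down from Eb4 and then sustained as the same pitch into the next harmony.
Arriving early and becoming a chord tone when the harmony changes — an anticipation.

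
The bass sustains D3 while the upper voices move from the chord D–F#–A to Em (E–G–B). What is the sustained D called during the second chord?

The harmony at that moment is E minor triad (E, G, B); D3 is not a chord tone.
It is held over (the same pitch as the preceding D3) and then sustained as the same pitch into the next harmony.
Sustained through a change of harmony — a pedal tone.

Pedal tone (pedal point).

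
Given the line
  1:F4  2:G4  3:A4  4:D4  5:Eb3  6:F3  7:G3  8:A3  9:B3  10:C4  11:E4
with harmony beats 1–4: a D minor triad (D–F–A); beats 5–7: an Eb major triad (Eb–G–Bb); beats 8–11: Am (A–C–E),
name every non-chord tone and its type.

G4 (beat 2) — passing tone; F3 (beat 6) — passing tone; B3 (beat 9) — passing tone.

The harmony at that moment is D minor triad (D, F, A); G4 is not a chord tone.
It is approached by step up from F4 and left by step up to A4.
Step in, step out in the same direction — a passing tone.
The harmony at that moment is Eb major triad (Eb, G, Bb); F3 is not a chord tone.
It is approached by step up from Eb3 and left by step up to G3.
Step in, step out in the same direction — a passing tone.
The harmony at that moment is A minor triad (A, C, E); B3 is not a chord tone.
It is approached by step up from A3 and left by step up to C4.
Step in, step out in the same direction — a passing tone.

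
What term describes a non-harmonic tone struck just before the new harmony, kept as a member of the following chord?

Approach: ahead of the chord change (typically by step), so it is dissonant against the current harmony. Departure: none — the same pitch is restated or held and is a chord tone of the new harmony.
Dissonant first, consonant once the harmony catches up: the note simply arrives early — an anticipation. (The reverse timing, consonant first and dissonant after the change, would be a suspension or retardation.)

Anticipation.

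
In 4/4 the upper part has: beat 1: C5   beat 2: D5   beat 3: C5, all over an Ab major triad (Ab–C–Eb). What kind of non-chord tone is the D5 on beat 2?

The harmony at that moment is Ab major triad (Ab, C, Eb); D5 is not a chord tone.
It is approached by step up from C5 and left by step down to C5.
Step away and step back to the same note — a neighbor tone (upper neighbor).

Upper neighbor tone.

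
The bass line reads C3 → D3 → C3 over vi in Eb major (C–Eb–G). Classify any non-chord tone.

D3 is a neighbor tone.

The harmony at that moment is C minor triad (C, Eb, G); D3 is not a chord tone.
It is approached by step up from C3 and left by step down to C3.
Step away and step back to the same note — a neighbor tone (upper neighbor).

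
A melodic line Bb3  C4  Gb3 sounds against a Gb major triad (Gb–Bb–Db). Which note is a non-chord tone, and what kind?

C4 is an escape tone.

The harmony at that moment is Gb major triad (Gb, Bb, Db); C4 is not a chord tone.
It is approached by step up from Bb3 and left by leap down to Gb3.
Step in, leap out — an escape tone.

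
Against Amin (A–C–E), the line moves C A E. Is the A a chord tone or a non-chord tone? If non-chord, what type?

Chord tone (the root of A minor triad).

A minor triad contains A, C, E; A is the root, so it is a chord tone.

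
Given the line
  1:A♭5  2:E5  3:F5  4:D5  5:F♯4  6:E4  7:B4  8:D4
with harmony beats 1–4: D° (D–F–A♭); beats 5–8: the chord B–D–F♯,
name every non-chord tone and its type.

E5 (beat 2) — appoggiatura; E4 (beat 6) — escape tone.

The harmony at that moment is D diminished triad (D, F, A♭); E5 is not a chord tone.
It is approached by leap down from A♭5 and left by step up to F5.
Leap in, step out — an appoggiatura.
The harmony at that moment is B minor triad (B, D, F♯); E4 is not a chord tone.
It is approached by step down from F♯4 and left by leap up to B4.
Step in, leap out — an escape tone.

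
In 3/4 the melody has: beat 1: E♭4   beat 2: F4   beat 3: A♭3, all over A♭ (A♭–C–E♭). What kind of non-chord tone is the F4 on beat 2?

Escape tone.

The harmony at that moment is A♭ major triad (A♭, C, E♭); F4 is not a chord tone.
It is approached by step up from E♭4 and left by leap down to A♭3.
Step in, leap out, on a weak beat — an escape tone.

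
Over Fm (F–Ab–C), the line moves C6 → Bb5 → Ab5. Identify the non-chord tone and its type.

Bb5 is a passing tone.

The harmony at that moment is F minor triad (F, Ab, C); Bb5 is not a chord tone.
It is approached by step down from C6 and left by step down to Ab5.
Step in, step out in the same direction — a passing tone.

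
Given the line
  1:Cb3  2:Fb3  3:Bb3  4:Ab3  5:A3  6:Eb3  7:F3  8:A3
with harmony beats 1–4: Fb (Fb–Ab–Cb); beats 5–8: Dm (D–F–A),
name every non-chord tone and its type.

Bb3 (beat 3) — appoggiatura; Eb3 (beat 6) — appoggiatura.

The harmony at that moment is Fb major triad (Fb, Ab, Cb); Bb3 is not a chord tone.
It is approached by leap up from Fb3 and left by step down to Ab3.
Leap in, step out — an appoggiatura.
The harmony at that moment is D minor triad (D, F, A); Eb3 is not a chord tone.
It is approached by leap down from A3 and left by step up to F3.
Leap in, step out — an appoggiatura.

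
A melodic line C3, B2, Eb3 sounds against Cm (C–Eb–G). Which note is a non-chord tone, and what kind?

The harmony at that moment is C minor triad (C, Eb, G); B2 is not a chord tone.
It is approached by step down from C3 and left by leap up to Eb3.
Step in, leap out — an escape tone.

B2 is an escape tone.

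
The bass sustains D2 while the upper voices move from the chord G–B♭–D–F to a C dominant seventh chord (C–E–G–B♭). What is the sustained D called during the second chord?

Pedal tone (pedal point).

The harmony at that moment is C dominant seventh chord (C, E, G, B♭); D2 is not a chord tone.
It is held over (the same pitch as the preceding D2) and then sustained as the same pitch into the next harmony.
Sustained through a change of harmony — a pedal tone.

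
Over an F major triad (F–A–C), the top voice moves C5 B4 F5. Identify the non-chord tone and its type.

B4 is an escape tone.

The harmony at that moment is F major triad (F, A, C); B4 is not a chord tone.
It is approached by step down from C5 and left by leap up to F5.
Step in, leap out — an escape tone.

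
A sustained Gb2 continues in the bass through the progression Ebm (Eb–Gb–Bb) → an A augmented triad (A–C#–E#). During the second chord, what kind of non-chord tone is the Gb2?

The harmony at that moment is A augmented triad (A, C#, E#); Gb2 is not a chord tone.
It is held over (the same pitch as the preceding Gb2) and then sustained as the same pitch into the next harmony.
Sustained through a change of harmony — a pedal tone.

Pedal tone (pedal point).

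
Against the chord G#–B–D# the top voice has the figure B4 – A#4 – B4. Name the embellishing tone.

The harmony at that moment is G# minor triad (G#, B, D#); A#4 is not a chord tone.
It is approached by step down from B4 and left by step up to B4.
Step away and step back to the same note — a neighbor tone (lower neighbor).

A#4 is a neighbor tone.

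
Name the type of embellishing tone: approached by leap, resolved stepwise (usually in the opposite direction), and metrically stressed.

Approach: by leap. Departure: by step. Metric position: strong.
Leap in, step out, in a metrically strong position — an appoggiatura. (It is the mirror image of the escape tone, which steps in and leaps out from a weak position.)

Appoggiatura.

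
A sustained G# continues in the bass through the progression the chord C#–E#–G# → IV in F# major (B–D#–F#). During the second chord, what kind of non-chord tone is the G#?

The harmony at that moment is B major triad (B, D#, F#); G# is not a chord tone.
It is held over (the same pitch as the preceding G#) and then sustained as the same pitch into the next harmony.
Sustained through a change of harmony — a pedal tone.

Pedal tone (pedal point).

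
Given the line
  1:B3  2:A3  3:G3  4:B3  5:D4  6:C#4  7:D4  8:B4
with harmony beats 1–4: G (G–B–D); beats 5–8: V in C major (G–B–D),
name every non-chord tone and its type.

A3 (beat 2) — passing tone; C#4 (beat 6) — neighbor tone.

The harmony at that moment is G major triad (G, B, D); A3 is not a chord tone.
It is approached by step down from B3 and left by step down to G3.
Step in, step out in the same direction — a passing tone.
The harmony at that moment is G major triad (G, B, D); C#4 is not a chord tone.
It is approached by step down from D4 and left by step up to D4.
Step away and step back to the same note — a neighbor tone (lower neighbor).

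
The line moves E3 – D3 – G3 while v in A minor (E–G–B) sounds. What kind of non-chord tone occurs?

The harmony at that moment is E minor triad (E, G, B); D3 is not a chord tone.
It is approached by step down from E3 and left by leap up to G3.
Step in, leap out — an escape tone.

D3 is an escape tone.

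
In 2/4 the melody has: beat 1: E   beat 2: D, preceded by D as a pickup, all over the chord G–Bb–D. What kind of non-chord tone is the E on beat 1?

Upper neighbor tone.

The harmony at that moment is G minor triad (G, Bb, D); E is not a chord tone.
It is approached by step up from D and left by step down to D.
Step away and step back to the same note — a neighbor tone (upper neighbor).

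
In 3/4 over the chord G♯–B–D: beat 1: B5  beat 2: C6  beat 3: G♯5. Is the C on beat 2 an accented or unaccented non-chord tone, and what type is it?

The harmony at that moment is G♯ diminished triad (G♯, B, D); C6 is not a chord tone.
It is approached by step up from B5 and left by leap down to G♯5.
Step in, leap out — an escape tone.
It falls on a weak beat, so it is unaccented.

Unaccented escape tone.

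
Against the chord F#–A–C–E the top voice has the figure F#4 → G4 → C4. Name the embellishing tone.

The harmony at that moment is F# half-diminished seventh chord (F#, A, C, E); G4 is not a chord tone.
It is approached by step up from F#4 and left by leap down to C4.
Step in, leap out — an escape tone.

G4 is an escape tone.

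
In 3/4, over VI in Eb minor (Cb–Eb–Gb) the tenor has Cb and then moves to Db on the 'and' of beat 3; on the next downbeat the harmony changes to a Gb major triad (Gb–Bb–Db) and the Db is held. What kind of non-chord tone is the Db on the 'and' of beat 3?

The harmony at that moment is Cb major triad (Cb, Eb, Gb); Db is not a chord tone.
It is approached by step up from Cb and then sustained as the same pitch into the next harmony.
Arriving early and becoming a chord tone when the harmony changes — an anticipation.

Anticipation.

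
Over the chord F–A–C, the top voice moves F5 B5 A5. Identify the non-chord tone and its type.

B5 is an appoggiatura.

The harmony at that moment is F major triad (F, A, C); B5 is not a chord tone.
It is approached by leap up from F5 and left by step down to A5.
Leap in, step out — an appoggiatura.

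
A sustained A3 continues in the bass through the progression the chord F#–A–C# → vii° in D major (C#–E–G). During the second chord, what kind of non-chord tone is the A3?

The harmony at that moment is C# diminished triad (C#, E, G); A3 is not a chord tone.
It is held over (the same pitch as the preceding A3) and then sustained as the same pitch into the next harmony.
Sustained through a change of harmony — a pedal tone.

Pedal tone (pedal point).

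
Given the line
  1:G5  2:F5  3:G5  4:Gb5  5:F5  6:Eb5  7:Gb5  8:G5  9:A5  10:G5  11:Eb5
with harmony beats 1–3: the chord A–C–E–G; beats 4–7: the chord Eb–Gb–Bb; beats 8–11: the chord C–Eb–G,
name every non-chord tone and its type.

F5 (beat 2) — neighbor tone; F5 (beat 5) — passing tone; A5 (beat 9) — neighbor tone.

The harmony at that moment is A minor seventh chord (A, C, E, G); F5 is not a chord tone.
It is approached by step down from G5 and left by step up to G5.
Step away and step back to the same note — a neighbor tone (lower neighbor).
The harmony at that moment is Eb minor triad (Eb, Gb, Bb); F5 is not a chord tone.
It is approached by step down from Gb5 and left by step down to Eb5.
Step in, step out in the same direction — a passing tone.
The harmony at that moment is C minor triad (C, Eb, G); A5 is not a chord tone.
It is approached by step up from G5 and left by step down to G5.
Step away and step back to the same note — a neighbor tone (upper neighbor).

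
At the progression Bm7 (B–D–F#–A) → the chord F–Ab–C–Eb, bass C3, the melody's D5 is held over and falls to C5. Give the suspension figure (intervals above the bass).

9–8 suspension.

At the second chord the bass is C3. The suspended D5 lies a ninth above the bass; after resolving down by step to C5, the interval above the bass becomes an octave.
Suspension figures are named by those two intervals: 9–8.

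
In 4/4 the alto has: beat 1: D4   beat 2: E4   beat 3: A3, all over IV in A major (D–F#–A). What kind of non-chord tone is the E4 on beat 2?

Escape tone.

The harmony at that moment is D major triad (D, F#, A); E4 is not a chord tone.
It is approached by step up from D4 and left by leap down to A3.
Step in, leap out, on a weak beat — an escape tone.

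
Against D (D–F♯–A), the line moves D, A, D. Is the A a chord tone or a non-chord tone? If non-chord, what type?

Chord tone (the fifth of D major triad).

D major triad contains D, F♯, A; A is the fifth, so it is a chord tone.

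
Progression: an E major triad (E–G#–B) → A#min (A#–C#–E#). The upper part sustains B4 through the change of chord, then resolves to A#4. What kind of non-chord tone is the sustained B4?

B4 is a suspension.

The harmony at that moment is A# minor triad (A#, C#, E#); B4 is not a chord tone.
It is held over (the same pitch as the preceding B4) and left by step down to A#4.
Held over from the previous chord and resolving down by step — a suspension.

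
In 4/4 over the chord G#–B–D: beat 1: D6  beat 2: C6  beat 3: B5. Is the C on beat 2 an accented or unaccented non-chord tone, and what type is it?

The harmony at that moment is G# diminished triad (G#, B, D); C6 is not a chord tone.
It is approached by step down from D6 and left by step down to B5.
Step in, step out in the same direction — a passing tone.
It falls on a weak beat, so it is unaccented.

Unaccented passing tone.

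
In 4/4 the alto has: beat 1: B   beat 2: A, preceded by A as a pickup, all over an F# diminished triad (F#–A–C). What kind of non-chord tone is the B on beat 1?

Upper neighbor tone.

The harmony at that moment is F# diminished triad (F#, A, C); B is not a chord tone.
It is approached by step up from A and left by step down to A.
Step away and step back to the same note — a neighbor tone (upper neighbor).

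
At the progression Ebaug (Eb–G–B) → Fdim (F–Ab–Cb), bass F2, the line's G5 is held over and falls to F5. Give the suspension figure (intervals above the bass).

At the second chord the bass is F2. The suspended G5 lies a ninth above the bass; after resolving down by step to F5, the interval above the bass becomes an octave.
Suspension figures are named by those two intervals: 9–8.

9–8 suspension.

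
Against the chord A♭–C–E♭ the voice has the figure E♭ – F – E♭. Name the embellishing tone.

The harmony at that moment is A♭ major triad (A♭, C, E♭); F is not a chord tone.
It is approached by step up from E♭ and left by step down to E♭.
Step away and step back to the same note — a neighbor tone (upper neighbor).

F is a neighbor tone.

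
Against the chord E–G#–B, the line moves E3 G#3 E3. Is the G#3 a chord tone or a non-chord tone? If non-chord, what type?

E major triad contains E, G#, B; G# is the third, so it is a chord tone.

Chord tone (the third of E major triad).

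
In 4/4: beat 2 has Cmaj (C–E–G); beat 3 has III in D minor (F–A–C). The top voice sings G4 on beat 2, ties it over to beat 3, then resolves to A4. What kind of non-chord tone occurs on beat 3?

The harmony at that moment is F major triad (F, A, C); G4 is not a chord tone.
It is held over (the same pitch as the preceding G4) and left by step up to A4.
Held over from the previous chord and resolving up by step — a retardation.

Retardation.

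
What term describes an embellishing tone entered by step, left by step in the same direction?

Passing tone.

Approach: by step. Departure: by step, continuing in the same direction.
Stepwise on both sides with no change of direction means the note fills in the space between two different chord tones — a passing tone. (Had it turned back to its starting note it would be a neighbor tone instead.)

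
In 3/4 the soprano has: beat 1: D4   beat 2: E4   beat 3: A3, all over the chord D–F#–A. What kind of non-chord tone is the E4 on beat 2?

Escape tone.

The harmony at that moment is D major triad (D, F#, A); E4 is not a chord tone.
It is approached by step up from D4 and left by leap down to A3.
Step in, leap out, on a weak beat — an escape tone.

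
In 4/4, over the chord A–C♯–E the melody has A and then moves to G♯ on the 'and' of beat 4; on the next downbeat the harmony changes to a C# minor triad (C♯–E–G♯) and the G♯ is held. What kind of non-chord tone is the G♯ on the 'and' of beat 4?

Anticipation.

The harmony at that moment is A major triad (A, C♯, E); G♯ is not a chord tone.
It is approached by step down from A and then sustained as the same pitch into the next harmony.
Arriving early and becoming a chord tone when the harmony changes — an anticipation.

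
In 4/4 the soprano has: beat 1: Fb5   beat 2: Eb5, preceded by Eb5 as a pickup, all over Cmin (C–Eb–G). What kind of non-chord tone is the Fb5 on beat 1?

Upper neighbor tone.

The harmony at that moment is C minor triad (C, Eb, G); Fb5 is not a chord tone.
It is approached by step up from Eb5 and left by step down to Eb5.
Step away and step back to the same note — a neighbor tone (upper neighbor).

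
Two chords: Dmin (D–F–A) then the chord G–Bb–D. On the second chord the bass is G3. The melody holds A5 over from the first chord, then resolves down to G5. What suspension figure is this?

9–8 suspension.

At the second chord the bass is G3. The suspended A5 lies a ninth above the bass; after resolving down by step to G5, the interval above the bass becomes an octave.
Suspension figures are named by those two intervals: 9–8.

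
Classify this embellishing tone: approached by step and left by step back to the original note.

Neighbor tone.

Approach: by step. Departure: by step in the opposite direction, back to the starting pitch.
Stepwise on both sides but reversing to return to the same chord tone — a neighbor tone. (Had it continued onward in the same direction it would be a passing tone instead.)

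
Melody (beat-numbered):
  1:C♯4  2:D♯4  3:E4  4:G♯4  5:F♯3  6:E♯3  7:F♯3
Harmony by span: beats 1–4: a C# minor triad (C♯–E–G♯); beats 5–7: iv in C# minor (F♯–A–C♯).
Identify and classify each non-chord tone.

The harmony at that moment is C♯ minor triad (C♯, E, G♯); D♯4 is not a chord tone.
It is approached by step up from C♯4 and left by step up to E4.
Step in, step out in the same direction — a passing tone.
The harmony at that moment is F♯ minor triad (F♯, A, C♯); E♯3 is not a chord tone.
It is approached by step down from F♯3 and left by step up to F♯3.
Step away and step back to the same note — a neighbor tone (lower neighbor).

D♯4 (beat 2) — passing tone; E♯3 (beat 6) — neighbor tone.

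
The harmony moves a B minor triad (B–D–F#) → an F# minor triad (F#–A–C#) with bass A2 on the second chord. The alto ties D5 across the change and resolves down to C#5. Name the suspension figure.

At the second chord the bass is A2. The suspended D5 lies a fourth above the bass; after resolving down by step to C#5, the interval above the bass becomes a third.
Suspension figures are named by those two intervals: 4–3.

4–3 suspension.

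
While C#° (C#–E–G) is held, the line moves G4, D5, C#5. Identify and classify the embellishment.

The harmony at that moment is C# diminished triad (C#, E, G); D5 is not a chord tone.
It is approached by leap up from G4 and left by step down to C#5.
Leap in, step out — an appoggiatura.

D5 is an appoggiatura.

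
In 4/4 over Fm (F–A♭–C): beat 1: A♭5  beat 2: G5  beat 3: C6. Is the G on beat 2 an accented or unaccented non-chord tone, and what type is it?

The harmony at that moment is F minor triad (F, A♭, C); G5 is not a chord tone.
It is approached by step down from A♭5 and left by leap up to C6.
Step in, leap out — an escape tone.
It falls on a weak beat, so it is unaccented.

Unaccented escape tone.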